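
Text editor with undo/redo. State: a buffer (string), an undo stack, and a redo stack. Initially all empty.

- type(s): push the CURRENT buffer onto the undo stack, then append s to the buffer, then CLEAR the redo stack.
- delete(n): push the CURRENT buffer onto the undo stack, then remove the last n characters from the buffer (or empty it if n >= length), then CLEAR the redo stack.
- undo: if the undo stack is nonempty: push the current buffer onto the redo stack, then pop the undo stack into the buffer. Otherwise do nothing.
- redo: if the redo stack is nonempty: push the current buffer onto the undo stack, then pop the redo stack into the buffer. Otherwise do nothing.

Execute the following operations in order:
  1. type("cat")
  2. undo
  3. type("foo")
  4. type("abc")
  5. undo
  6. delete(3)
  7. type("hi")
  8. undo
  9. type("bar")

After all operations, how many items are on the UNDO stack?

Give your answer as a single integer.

Answer: 3

Derivation:
After op 1 (type): buf='cat' undo_depth=1 redo_depth=0
After op 2 (undo): buf='(empty)' undo_depth=0 redo_depth=1
After op 3 (type): buf='foo' undo_depth=1 redo_depth=0
After op 4 (type): buf='fooabc' undo_depth=2 redo_depth=0
After op 5 (undo): buf='foo' undo_depth=1 redo_depth=1
After op 6 (delete): buf='(empty)' undo_depth=2 redo_depth=0
After op 7 (type): buf='hi' undo_depth=3 redo_depth=0
After op 8 (undo): buf='(empty)' undo_depth=2 redo_depth=1
After op 9 (type): buf='bar' undo_depth=3 redo_depth=0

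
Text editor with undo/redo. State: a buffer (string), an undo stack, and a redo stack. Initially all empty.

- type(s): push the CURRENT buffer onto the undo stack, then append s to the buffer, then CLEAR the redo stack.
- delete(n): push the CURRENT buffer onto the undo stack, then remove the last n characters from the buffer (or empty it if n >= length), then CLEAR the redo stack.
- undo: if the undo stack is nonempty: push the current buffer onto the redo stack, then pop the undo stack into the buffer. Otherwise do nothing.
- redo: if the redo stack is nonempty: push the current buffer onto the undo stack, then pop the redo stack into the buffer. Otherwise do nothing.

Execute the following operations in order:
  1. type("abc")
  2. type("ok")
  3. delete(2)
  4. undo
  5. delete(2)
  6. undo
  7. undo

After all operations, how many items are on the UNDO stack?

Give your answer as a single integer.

After op 1 (type): buf='abc' undo_depth=1 redo_depth=0
After op 2 (type): buf='abcok' undo_depth=2 redo_depth=0
After op 3 (delete): buf='abc' undo_depth=3 redo_depth=0
After op 4 (undo): buf='abcok' undo_depth=2 redo_depth=1
After op 5 (delete): buf='abc' undo_depth=3 redo_depth=0
After op 6 (undo): buf='abcok' undo_depth=2 redo_depth=1
After op 7 (undo): buf='abc' undo_depth=1 redo_depth=2

Answer: 1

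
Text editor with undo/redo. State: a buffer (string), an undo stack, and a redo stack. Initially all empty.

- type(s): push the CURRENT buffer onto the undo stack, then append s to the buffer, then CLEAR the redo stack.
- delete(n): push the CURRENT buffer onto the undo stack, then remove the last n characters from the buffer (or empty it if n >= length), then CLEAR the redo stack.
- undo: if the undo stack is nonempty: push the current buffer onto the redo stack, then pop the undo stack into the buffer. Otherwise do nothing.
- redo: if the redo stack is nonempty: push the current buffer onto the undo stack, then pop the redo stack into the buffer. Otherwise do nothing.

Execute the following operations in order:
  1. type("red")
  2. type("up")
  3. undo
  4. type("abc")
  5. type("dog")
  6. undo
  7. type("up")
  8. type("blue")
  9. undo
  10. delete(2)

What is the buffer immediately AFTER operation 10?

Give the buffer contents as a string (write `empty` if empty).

After op 1 (type): buf='red' undo_depth=1 redo_depth=0
After op 2 (type): buf='redup' undo_depth=2 redo_depth=0
After op 3 (undo): buf='red' undo_depth=1 redo_depth=1
After op 4 (type): buf='redabc' undo_depth=2 redo_depth=0
After op 5 (type): buf='redabcdog' undo_depth=3 redo_depth=0
After op 6 (undo): buf='redabc' undo_depth=2 redo_depth=1
After op 7 (type): buf='redabcup' undo_depth=3 redo_depth=0
After op 8 (type): buf='redabcupblue' undo_depth=4 redo_depth=0
After op 9 (undo): buf='redabcup' undo_depth=3 redo_depth=1
After op 10 (delete): buf='redabc' undo_depth=4 redo_depth=0

Answer: redabc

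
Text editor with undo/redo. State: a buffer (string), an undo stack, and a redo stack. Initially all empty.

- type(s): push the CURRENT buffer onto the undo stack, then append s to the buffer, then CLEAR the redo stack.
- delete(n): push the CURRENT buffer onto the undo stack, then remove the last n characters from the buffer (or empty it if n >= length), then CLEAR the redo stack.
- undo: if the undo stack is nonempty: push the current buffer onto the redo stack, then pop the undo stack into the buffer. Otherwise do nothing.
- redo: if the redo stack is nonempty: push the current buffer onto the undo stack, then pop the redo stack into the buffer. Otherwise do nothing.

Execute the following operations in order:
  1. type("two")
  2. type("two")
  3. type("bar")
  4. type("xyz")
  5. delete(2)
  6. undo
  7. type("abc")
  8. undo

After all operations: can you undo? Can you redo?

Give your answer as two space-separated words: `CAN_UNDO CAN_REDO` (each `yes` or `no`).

Answer: yes yes

Derivation:
After op 1 (type): buf='two' undo_depth=1 redo_depth=0
After op 2 (type): buf='twotwo' undo_depth=2 redo_depth=0
After op 3 (type): buf='twotwobar' undo_depth=3 redo_depth=0
After op 4 (type): buf='twotwobarxyz' undo_depth=4 redo_depth=0
After op 5 (delete): buf='twotwobarx' undo_depth=5 redo_depth=0
After op 6 (undo): buf='twotwobarxyz' undo_depth=4 redo_depth=1
After op 7 (type): buf='twotwobarxyzabc' undo_depth=5 redo_depth=0
After op 8 (undo): buf='twotwobarxyz' undo_depth=4 redo_depth=1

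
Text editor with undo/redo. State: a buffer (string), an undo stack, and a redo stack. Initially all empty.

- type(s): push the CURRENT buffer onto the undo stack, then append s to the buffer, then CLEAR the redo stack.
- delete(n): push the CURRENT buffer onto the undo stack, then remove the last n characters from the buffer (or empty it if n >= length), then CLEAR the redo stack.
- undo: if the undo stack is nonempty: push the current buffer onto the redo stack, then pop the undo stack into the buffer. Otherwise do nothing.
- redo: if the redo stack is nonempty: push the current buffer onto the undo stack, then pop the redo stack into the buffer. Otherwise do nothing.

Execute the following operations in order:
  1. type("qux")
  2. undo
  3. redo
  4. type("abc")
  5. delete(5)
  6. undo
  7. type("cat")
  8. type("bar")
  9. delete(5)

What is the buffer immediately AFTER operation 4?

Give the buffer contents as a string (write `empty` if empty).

Answer: quxabc

Derivation:
After op 1 (type): buf='qux' undo_depth=1 redo_depth=0
After op 2 (undo): buf='(empty)' undo_depth=0 redo_depth=1
After op 3 (redo): buf='qux' undo_depth=1 redo_depth=0
After op 4 (type): buf='quxabc' undo_depth=2 redo_depth=0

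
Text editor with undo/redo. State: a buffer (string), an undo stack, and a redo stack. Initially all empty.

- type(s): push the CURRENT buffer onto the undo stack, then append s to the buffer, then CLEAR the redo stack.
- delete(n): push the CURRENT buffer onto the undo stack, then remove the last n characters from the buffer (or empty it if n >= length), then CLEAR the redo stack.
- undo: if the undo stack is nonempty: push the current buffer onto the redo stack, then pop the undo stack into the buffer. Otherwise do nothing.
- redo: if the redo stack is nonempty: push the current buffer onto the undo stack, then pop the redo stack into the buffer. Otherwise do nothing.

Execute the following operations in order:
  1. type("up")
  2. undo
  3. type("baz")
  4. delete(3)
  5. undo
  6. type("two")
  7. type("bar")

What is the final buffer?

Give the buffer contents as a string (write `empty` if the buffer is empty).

After op 1 (type): buf='up' undo_depth=1 redo_depth=0
After op 2 (undo): buf='(empty)' undo_depth=0 redo_depth=1
After op 3 (type): buf='baz' undo_depth=1 redo_depth=0
After op 4 (delete): buf='(empty)' undo_depth=2 redo_depth=0
After op 5 (undo): buf='baz' undo_depth=1 redo_depth=1
After op 6 (type): buf='baztwo' undo_depth=2 redo_depth=0
After op 7 (type): buf='baztwobar' undo_depth=3 redo_depth=0

Answer: baztwobar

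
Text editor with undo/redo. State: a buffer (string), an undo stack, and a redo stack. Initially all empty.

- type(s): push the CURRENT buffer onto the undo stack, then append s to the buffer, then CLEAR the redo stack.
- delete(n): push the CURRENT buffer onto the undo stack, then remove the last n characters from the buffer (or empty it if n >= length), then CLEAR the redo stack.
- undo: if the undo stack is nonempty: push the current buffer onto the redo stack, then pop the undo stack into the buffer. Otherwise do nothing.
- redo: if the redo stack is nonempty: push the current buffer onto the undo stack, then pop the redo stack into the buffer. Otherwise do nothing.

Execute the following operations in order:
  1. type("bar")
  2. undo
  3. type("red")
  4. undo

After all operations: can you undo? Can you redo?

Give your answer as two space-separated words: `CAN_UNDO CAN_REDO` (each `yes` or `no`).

Answer: no yes

Derivation:
After op 1 (type): buf='bar' undo_depth=1 redo_depth=0
After op 2 (undo): buf='(empty)' undo_depth=0 redo_depth=1
After op 3 (type): buf='red' undo_depth=1 redo_depth=0
After op 4 (undo): buf='(empty)' undo_depth=0 redo_depth=1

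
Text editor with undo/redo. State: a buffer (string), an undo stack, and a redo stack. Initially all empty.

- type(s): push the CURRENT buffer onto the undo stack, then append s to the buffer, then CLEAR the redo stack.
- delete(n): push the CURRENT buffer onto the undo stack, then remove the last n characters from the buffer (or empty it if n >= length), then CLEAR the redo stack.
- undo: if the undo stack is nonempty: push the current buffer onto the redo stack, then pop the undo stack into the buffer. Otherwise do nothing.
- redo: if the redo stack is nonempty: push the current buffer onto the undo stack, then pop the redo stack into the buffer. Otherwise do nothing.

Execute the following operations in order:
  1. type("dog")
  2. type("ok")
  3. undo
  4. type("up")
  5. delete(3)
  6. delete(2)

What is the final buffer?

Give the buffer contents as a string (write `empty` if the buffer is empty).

After op 1 (type): buf='dog' undo_depth=1 redo_depth=0
After op 2 (type): buf='dogok' undo_depth=2 redo_depth=0
After op 3 (undo): buf='dog' undo_depth=1 redo_depth=1
After op 4 (type): buf='dogup' undo_depth=2 redo_depth=0
After op 5 (delete): buf='do' undo_depth=3 redo_depth=0
After op 6 (delete): buf='(empty)' undo_depth=4 redo_depth=0

Answer: empty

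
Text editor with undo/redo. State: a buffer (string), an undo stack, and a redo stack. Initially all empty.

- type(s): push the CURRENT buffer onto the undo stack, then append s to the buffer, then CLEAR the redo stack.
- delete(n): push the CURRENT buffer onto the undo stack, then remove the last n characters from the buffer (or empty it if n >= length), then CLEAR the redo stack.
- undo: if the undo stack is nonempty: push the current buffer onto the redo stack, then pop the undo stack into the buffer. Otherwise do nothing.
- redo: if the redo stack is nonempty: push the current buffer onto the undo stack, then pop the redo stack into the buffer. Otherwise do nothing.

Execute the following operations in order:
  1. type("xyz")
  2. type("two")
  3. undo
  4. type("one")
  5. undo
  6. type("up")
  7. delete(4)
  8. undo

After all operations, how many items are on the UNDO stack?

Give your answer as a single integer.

After op 1 (type): buf='xyz' undo_depth=1 redo_depth=0
After op 2 (type): buf='xyztwo' undo_depth=2 redo_depth=0
After op 3 (undo): buf='xyz' undo_depth=1 redo_depth=1
After op 4 (type): buf='xyzone' undo_depth=2 redo_depth=0
After op 5 (undo): buf='xyz' undo_depth=1 redo_depth=1
After op 6 (type): buf='xyzup' undo_depth=2 redo_depth=0
After op 7 (delete): buf='x' undo_depth=3 redo_depth=0
After op 8 (undo): buf='xyzup' undo_depth=2 redo_depth=1

Answer: 2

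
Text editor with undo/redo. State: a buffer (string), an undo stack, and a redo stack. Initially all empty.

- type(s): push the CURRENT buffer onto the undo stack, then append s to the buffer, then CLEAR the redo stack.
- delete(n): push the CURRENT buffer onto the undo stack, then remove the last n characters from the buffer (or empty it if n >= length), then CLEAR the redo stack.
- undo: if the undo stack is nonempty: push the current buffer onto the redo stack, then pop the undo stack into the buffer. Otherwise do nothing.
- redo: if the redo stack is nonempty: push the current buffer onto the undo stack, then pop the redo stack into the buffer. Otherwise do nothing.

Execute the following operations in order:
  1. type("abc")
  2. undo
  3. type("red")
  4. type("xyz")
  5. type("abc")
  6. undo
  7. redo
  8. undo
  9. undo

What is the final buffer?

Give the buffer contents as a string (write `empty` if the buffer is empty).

Answer: red

Derivation:
After op 1 (type): buf='abc' undo_depth=1 redo_depth=0
After op 2 (undo): buf='(empty)' undo_depth=0 redo_depth=1
After op 3 (type): buf='red' undo_depth=1 redo_depth=0
After op 4 (type): buf='redxyz' undo_depth=2 redo_depth=0
After op 5 (type): buf='redxyzabc' undo_depth=3 redo_depth=0
After op 6 (undo): buf='redxyz' undo_depth=2 redo_depth=1
After op 7 (redo): buf='redxyzabc' undo_depth=3 redo_depth=0
After op 8 (undo): buf='redxyz' undo_depth=2 redo_depth=1
After op 9 (undo): buf='red' undo_depth=1 redo_depth=2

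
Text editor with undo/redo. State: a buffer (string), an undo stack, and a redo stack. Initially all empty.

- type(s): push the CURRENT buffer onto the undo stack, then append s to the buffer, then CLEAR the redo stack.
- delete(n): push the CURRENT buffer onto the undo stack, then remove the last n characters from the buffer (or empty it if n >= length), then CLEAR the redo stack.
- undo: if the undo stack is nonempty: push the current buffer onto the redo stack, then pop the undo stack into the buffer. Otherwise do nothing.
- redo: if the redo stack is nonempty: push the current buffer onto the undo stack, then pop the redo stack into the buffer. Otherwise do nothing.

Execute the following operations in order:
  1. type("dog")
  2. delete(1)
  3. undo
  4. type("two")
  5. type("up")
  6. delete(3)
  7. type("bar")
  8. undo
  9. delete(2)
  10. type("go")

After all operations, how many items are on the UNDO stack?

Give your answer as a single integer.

After op 1 (type): buf='dog' undo_depth=1 redo_depth=0
After op 2 (delete): buf='do' undo_depth=2 redo_depth=0
After op 3 (undo): buf='dog' undo_depth=1 redo_depth=1
After op 4 (type): buf='dogtwo' undo_depth=2 redo_depth=0
After op 5 (type): buf='dogtwoup' undo_depth=3 redo_depth=0
After op 6 (delete): buf='dogtw' undo_depth=4 redo_depth=0
After op 7 (type): buf='dogtwbar' undo_depth=5 redo_depth=0
After op 8 (undo): buf='dogtw' undo_depth=4 redo_depth=1
After op 9 (delete): buf='dog' undo_depth=5 redo_depth=0
After op 10 (type): buf='doggo' undo_depth=6 redo_depth=0

Answer: 6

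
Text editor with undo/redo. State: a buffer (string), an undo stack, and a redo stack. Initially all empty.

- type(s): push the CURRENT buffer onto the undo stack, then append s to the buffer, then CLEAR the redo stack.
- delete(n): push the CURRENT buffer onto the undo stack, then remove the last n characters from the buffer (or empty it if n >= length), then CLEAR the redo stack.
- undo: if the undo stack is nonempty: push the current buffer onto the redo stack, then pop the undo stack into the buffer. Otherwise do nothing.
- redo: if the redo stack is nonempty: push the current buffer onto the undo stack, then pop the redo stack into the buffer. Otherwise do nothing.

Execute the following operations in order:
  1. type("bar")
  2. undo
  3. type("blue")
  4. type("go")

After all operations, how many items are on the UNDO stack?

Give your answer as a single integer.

Answer: 2

Derivation:
After op 1 (type): buf='bar' undo_depth=1 redo_depth=0
After op 2 (undo): buf='(empty)' undo_depth=0 redo_depth=1
After op 3 (type): buf='blue' undo_depth=1 redo_depth=0
After op 4 (type): buf='bluego' undo_depth=2 redo_depth=0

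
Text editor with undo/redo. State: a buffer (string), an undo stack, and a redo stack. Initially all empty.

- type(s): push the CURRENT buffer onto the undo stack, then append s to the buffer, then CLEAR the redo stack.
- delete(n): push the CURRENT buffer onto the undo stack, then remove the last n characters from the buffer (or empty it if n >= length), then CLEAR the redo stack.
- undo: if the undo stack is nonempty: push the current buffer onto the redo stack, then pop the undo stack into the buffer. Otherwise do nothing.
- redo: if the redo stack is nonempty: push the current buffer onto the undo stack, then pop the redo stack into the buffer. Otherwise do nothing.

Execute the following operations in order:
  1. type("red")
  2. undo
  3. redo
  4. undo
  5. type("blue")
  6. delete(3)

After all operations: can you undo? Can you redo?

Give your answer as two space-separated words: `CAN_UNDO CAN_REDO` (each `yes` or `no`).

After op 1 (type): buf='red' undo_depth=1 redo_depth=0
After op 2 (undo): buf='(empty)' undo_depth=0 redo_depth=1
After op 3 (redo): buf='red' undo_depth=1 redo_depth=0
After op 4 (undo): buf='(empty)' undo_depth=0 redo_depth=1
After op 5 (type): buf='blue' undo_depth=1 redo_depth=0
After op 6 (delete): buf='b' undo_depth=2 redo_depth=0

Answer: yes no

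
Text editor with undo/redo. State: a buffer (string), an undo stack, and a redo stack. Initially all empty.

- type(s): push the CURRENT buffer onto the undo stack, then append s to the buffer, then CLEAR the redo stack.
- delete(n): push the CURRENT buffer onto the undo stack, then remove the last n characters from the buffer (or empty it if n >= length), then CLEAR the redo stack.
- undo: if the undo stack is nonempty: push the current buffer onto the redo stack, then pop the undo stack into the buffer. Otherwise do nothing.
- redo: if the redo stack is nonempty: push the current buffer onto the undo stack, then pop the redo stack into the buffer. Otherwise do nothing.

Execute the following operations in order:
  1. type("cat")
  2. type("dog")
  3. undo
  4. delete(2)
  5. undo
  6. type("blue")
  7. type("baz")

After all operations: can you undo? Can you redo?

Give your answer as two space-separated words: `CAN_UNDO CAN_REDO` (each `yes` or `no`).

After op 1 (type): buf='cat' undo_depth=1 redo_depth=0
After op 2 (type): buf='catdog' undo_depth=2 redo_depth=0
After op 3 (undo): buf='cat' undo_depth=1 redo_depth=1
After op 4 (delete): buf='c' undo_depth=2 redo_depth=0
After op 5 (undo): buf='cat' undo_depth=1 redo_depth=1
After op 6 (type): buf='catblue' undo_depth=2 redo_depth=0
After op 7 (type): buf='catbluebaz' undo_depth=3 redo_depth=0

Answer: yes no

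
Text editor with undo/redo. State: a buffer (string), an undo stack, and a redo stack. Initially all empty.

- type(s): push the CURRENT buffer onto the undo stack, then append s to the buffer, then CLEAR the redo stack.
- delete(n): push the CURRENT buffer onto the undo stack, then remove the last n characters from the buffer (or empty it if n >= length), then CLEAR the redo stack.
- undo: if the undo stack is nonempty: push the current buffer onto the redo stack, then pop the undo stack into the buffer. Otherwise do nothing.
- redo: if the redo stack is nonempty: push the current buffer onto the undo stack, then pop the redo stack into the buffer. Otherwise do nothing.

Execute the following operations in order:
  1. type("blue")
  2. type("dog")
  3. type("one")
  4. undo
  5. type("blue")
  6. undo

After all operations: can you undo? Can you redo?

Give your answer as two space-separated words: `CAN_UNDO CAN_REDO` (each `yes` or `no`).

Answer: yes yes

Derivation:
After op 1 (type): buf='blue' undo_depth=1 redo_depth=0
After op 2 (type): buf='bluedog' undo_depth=2 redo_depth=0
After op 3 (type): buf='bluedogone' undo_depth=3 redo_depth=0
After op 4 (undo): buf='bluedog' undo_depth=2 redo_depth=1
After op 5 (type): buf='bluedogblue' undo_depth=3 redo_depth=0
After op 6 (undo): buf='bluedog' undo_depth=2 redo_depth=1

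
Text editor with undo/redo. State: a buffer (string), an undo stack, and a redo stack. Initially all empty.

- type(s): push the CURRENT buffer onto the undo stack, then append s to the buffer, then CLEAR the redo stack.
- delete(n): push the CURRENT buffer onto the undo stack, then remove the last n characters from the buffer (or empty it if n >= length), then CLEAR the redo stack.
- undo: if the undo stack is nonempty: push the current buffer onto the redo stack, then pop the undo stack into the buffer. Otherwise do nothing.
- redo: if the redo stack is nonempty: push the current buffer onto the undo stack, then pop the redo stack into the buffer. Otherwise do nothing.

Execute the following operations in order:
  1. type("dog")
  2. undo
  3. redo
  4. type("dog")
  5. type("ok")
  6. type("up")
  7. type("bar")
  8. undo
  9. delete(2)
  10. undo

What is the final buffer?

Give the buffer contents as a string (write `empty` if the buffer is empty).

After op 1 (type): buf='dog' undo_depth=1 redo_depth=0
After op 2 (undo): buf='(empty)' undo_depth=0 redo_depth=1
After op 3 (redo): buf='dog' undo_depth=1 redo_depth=0
After op 4 (type): buf='dogdog' undo_depth=2 redo_depth=0
After op 5 (type): buf='dogdogok' undo_depth=3 redo_depth=0
After op 6 (type): buf='dogdogokup' undo_depth=4 redo_depth=0
After op 7 (type): buf='dogdogokupbar' undo_depth=5 redo_depth=0
After op 8 (undo): buf='dogdogokup' undo_depth=4 redo_depth=1
After op 9 (delete): buf='dogdogok' undo_depth=5 redo_depth=0
After op 10 (undo): buf='dogdogokup' undo_depth=4 redo_depth=1

Answer: dogdogokup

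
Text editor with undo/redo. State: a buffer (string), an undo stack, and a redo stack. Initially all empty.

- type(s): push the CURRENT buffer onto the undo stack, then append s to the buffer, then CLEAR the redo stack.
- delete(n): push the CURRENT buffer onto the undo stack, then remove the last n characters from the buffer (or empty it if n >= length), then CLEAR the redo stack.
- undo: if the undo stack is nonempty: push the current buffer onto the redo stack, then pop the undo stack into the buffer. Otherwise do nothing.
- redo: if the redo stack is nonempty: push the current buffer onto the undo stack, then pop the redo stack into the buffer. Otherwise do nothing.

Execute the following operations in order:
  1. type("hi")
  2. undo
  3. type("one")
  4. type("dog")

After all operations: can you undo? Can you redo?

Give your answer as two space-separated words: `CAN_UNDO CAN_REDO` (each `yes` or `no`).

After op 1 (type): buf='hi' undo_depth=1 redo_depth=0
After op 2 (undo): buf='(empty)' undo_depth=0 redo_depth=1
After op 3 (type): buf='one' undo_depth=1 redo_depth=0
After op 4 (type): buf='onedog' undo_depth=2 redo_depth=0

Answer: yes no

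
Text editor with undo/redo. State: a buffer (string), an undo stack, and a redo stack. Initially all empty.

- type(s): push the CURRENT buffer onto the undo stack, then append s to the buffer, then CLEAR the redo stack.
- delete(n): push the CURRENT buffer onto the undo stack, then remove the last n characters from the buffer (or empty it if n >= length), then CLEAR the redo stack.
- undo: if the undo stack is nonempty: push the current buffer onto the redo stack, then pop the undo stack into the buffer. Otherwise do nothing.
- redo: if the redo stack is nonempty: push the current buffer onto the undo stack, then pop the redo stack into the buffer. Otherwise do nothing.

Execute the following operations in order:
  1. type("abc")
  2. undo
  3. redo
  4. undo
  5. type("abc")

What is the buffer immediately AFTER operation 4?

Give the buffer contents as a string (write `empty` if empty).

Answer: empty

Derivation:
After op 1 (type): buf='abc' undo_depth=1 redo_depth=0
After op 2 (undo): buf='(empty)' undo_depth=0 redo_depth=1
After op 3 (redo): buf='abc' undo_depth=1 redo_depth=0
After op 4 (undo): buf='(empty)' undo_depth=0 redo_depth=1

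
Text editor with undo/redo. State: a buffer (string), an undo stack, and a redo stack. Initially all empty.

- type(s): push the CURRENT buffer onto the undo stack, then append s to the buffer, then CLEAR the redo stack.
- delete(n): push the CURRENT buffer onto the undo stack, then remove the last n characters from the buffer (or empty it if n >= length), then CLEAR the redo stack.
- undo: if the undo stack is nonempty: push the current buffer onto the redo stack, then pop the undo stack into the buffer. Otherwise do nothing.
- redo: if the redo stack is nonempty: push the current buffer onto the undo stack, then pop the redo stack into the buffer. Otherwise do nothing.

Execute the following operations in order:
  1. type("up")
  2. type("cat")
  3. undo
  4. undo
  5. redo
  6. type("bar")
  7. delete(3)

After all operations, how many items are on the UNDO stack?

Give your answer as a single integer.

After op 1 (type): buf='up' undo_depth=1 redo_depth=0
After op 2 (type): buf='upcat' undo_depth=2 redo_depth=0
After op 3 (undo): buf='up' undo_depth=1 redo_depth=1
After op 4 (undo): buf='(empty)' undo_depth=0 redo_depth=2
After op 5 (redo): buf='up' undo_depth=1 redo_depth=1
After op 6 (type): buf='upbar' undo_depth=2 redo_depth=0
After op 7 (delete): buf='up' undo_depth=3 redo_depth=0

Answer: 3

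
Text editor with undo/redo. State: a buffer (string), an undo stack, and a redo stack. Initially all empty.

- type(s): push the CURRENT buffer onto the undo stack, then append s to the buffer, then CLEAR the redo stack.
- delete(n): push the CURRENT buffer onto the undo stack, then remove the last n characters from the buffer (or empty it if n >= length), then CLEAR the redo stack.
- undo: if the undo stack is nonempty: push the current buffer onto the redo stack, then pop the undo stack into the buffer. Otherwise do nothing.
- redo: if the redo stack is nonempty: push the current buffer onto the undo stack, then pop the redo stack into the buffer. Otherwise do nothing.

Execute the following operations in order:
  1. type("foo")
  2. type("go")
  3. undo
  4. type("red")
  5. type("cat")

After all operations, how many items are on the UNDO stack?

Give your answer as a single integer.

After op 1 (type): buf='foo' undo_depth=1 redo_depth=0
After op 2 (type): buf='foogo' undo_depth=2 redo_depth=0
After op 3 (undo): buf='foo' undo_depth=1 redo_depth=1
After op 4 (type): buf='foored' undo_depth=2 redo_depth=0
After op 5 (type): buf='fooredcat' undo_depth=3 redo_depth=0

Answer: 3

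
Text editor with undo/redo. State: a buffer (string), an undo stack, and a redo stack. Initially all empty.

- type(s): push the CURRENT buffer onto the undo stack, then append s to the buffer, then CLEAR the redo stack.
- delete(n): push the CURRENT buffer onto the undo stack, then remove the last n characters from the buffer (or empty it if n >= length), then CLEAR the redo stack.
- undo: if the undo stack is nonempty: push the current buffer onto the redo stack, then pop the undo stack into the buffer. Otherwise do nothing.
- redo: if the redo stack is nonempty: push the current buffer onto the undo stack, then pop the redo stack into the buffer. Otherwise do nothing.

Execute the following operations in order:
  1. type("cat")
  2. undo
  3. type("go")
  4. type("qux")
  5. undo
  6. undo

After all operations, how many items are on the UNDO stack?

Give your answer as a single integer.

After op 1 (type): buf='cat' undo_depth=1 redo_depth=0
After op 2 (undo): buf='(empty)' undo_depth=0 redo_depth=1
After op 3 (type): buf='go' undo_depth=1 redo_depth=0
After op 4 (type): buf='goqux' undo_depth=2 redo_depth=0
After op 5 (undo): buf='go' undo_depth=1 redo_depth=1
After op 6 (undo): buf='(empty)' undo_depth=0 redo_depth=2

Answer: 0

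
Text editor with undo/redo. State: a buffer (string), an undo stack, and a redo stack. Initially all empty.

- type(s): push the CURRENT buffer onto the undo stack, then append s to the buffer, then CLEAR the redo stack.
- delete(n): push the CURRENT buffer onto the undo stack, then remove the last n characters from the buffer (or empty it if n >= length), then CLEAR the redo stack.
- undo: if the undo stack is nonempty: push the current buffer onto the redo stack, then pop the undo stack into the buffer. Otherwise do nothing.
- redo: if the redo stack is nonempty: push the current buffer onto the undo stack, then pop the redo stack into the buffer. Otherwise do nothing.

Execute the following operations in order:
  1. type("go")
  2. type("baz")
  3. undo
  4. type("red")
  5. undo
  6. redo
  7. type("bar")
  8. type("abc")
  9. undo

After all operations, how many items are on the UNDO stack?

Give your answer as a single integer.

After op 1 (type): buf='go' undo_depth=1 redo_depth=0
After op 2 (type): buf='gobaz' undo_depth=2 redo_depth=0
After op 3 (undo): buf='go' undo_depth=1 redo_depth=1
After op 4 (type): buf='gored' undo_depth=2 redo_depth=0
After op 5 (undo): buf='go' undo_depth=1 redo_depth=1
After op 6 (redo): buf='gored' undo_depth=2 redo_depth=0
After op 7 (type): buf='goredbar' undo_depth=3 redo_depth=0
After op 8 (type): buf='goredbarabc' undo_depth=4 redo_depth=0
After op 9 (undo): buf='goredbar' undo_depth=3 redo_depth=1

Answer: 3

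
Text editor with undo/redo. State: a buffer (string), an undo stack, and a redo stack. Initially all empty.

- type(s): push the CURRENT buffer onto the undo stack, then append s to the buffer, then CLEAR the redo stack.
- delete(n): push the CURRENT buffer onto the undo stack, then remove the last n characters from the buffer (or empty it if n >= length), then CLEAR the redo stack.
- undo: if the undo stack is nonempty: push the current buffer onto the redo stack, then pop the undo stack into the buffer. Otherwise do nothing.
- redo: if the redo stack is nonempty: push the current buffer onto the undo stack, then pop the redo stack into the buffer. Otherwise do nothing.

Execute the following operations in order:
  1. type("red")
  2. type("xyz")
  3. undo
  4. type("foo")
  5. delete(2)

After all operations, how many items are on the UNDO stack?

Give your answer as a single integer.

After op 1 (type): buf='red' undo_depth=1 redo_depth=0
After op 2 (type): buf='redxyz' undo_depth=2 redo_depth=0
After op 3 (undo): buf='red' undo_depth=1 redo_depth=1
After op 4 (type): buf='redfoo' undo_depth=2 redo_depth=0
After op 5 (delete): buf='redf' undo_depth=3 redo_depth=0

Answer: 3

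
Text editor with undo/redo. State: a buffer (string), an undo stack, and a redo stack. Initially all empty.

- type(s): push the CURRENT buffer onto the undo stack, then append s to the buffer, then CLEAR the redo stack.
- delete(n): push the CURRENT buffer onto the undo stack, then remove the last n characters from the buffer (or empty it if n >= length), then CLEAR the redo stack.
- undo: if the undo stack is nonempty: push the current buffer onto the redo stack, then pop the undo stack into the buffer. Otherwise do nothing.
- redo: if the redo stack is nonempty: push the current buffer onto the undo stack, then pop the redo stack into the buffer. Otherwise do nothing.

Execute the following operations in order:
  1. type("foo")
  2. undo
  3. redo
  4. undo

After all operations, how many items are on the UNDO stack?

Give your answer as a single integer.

After op 1 (type): buf='foo' undo_depth=1 redo_depth=0
After op 2 (undo): buf='(empty)' undo_depth=0 redo_depth=1
After op 3 (redo): buf='foo' undo_depth=1 redo_depth=0
After op 4 (undo): buf='(empty)' undo_depth=0 redo_depth=1

Answer: 0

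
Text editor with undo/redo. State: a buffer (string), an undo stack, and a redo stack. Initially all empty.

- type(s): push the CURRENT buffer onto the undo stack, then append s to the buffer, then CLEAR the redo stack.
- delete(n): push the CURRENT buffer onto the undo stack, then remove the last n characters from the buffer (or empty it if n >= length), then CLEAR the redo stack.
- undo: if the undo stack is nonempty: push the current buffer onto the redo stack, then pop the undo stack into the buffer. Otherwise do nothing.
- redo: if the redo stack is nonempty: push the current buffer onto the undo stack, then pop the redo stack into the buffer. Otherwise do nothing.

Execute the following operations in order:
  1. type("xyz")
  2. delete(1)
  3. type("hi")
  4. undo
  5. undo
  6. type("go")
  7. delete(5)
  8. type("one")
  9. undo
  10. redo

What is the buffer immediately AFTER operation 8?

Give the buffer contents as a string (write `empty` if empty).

Answer: one

Derivation:
After op 1 (type): buf='xyz' undo_depth=1 redo_depth=0
After op 2 (delete): buf='xy' undo_depth=2 redo_depth=0
After op 3 (type): buf='xyhi' undo_depth=3 redo_depth=0
After op 4 (undo): buf='xy' undo_depth=2 redo_depth=1
After op 5 (undo): buf='xyz' undo_depth=1 redo_depth=2
After op 6 (type): buf='xyzgo' undo_depth=2 redo_depth=0
After op 7 (delete): buf='(empty)' undo_depth=3 redo_depth=0
After op 8 (type): buf='one' undo_depth=4 redo_depth=0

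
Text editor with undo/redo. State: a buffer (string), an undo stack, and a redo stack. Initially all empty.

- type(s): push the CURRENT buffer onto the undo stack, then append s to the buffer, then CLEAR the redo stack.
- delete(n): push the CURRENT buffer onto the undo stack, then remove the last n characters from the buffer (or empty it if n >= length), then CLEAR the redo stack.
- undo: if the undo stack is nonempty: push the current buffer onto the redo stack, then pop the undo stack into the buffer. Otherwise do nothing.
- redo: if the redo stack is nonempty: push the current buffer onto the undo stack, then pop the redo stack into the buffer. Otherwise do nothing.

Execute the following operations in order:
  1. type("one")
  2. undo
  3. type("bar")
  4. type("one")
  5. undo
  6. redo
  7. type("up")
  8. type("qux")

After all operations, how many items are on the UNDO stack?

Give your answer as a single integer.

After op 1 (type): buf='one' undo_depth=1 redo_depth=0
After op 2 (undo): buf='(empty)' undo_depth=0 redo_depth=1
After op 3 (type): buf='bar' undo_depth=1 redo_depth=0
After op 4 (type): buf='barone' undo_depth=2 redo_depth=0
After op 5 (undo): buf='bar' undo_depth=1 redo_depth=1
After op 6 (redo): buf='barone' undo_depth=2 redo_depth=0
After op 7 (type): buf='baroneup' undo_depth=3 redo_depth=0
After op 8 (type): buf='baroneupqux' undo_depth=4 redo_depth=0

Answer: 4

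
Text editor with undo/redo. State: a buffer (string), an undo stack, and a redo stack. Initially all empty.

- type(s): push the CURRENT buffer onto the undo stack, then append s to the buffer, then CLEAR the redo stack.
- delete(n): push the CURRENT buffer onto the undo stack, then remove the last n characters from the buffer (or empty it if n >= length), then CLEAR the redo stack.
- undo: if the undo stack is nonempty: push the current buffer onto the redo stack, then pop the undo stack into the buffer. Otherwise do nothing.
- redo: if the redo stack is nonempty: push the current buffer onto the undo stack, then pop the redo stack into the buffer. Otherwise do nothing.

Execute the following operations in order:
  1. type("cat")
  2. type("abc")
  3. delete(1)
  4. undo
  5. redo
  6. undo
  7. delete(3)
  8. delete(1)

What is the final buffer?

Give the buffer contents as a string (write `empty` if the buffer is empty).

Answer: ca

Derivation:
After op 1 (type): buf='cat' undo_depth=1 redo_depth=0
After op 2 (type): buf='catabc' undo_depth=2 redo_depth=0
After op 3 (delete): buf='catab' undo_depth=3 redo_depth=0
After op 4 (undo): buf='catabc' undo_depth=2 redo_depth=1
After op 5 (redo): buf='catab' undo_depth=3 redo_depth=0
After op 6 (undo): buf='catabc' undo_depth=2 redo_depth=1
After op 7 (delete): buf='cat' undo_depth=3 redo_depth=0
After op 8 (delete): buf='ca' undo_depth=4 redo_depth=0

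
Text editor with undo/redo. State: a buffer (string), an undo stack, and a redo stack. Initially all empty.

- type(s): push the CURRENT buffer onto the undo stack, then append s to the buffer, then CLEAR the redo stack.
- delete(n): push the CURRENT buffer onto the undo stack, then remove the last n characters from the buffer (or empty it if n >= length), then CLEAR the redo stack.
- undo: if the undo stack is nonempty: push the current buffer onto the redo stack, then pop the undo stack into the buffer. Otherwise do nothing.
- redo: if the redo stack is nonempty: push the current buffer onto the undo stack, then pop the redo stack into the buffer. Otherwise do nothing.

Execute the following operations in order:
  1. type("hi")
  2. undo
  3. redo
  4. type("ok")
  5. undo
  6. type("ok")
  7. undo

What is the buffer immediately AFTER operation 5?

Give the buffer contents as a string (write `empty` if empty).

After op 1 (type): buf='hi' undo_depth=1 redo_depth=0
After op 2 (undo): buf='(empty)' undo_depth=0 redo_depth=1
After op 3 (redo): buf='hi' undo_depth=1 redo_depth=0
After op 4 (type): buf='hiok' undo_depth=2 redo_depth=0
After op 5 (undo): buf='hi' undo_depth=1 redo_depth=1

Answer: hi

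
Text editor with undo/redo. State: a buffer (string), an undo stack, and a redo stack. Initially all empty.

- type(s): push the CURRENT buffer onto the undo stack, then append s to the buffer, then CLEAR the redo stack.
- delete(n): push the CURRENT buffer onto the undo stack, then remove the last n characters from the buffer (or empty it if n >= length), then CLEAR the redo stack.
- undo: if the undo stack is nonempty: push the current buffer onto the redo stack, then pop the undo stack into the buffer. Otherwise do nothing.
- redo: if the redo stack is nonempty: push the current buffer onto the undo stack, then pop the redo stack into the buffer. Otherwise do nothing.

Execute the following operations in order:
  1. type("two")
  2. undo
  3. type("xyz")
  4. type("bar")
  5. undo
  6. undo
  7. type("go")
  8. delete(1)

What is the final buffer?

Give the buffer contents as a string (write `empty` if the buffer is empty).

After op 1 (type): buf='two' undo_depth=1 redo_depth=0
After op 2 (undo): buf='(empty)' undo_depth=0 redo_depth=1
After op 3 (type): buf='xyz' undo_depth=1 redo_depth=0
After op 4 (type): buf='xyzbar' undo_depth=2 redo_depth=0
After op 5 (undo): buf='xyz' undo_depth=1 redo_depth=1
After op 6 (undo): buf='(empty)' undo_depth=0 redo_depth=2
After op 7 (type): buf='go' undo_depth=1 redo_depth=0
After op 8 (delete): buf='g' undo_depth=2 redo_depth=0

Answer: g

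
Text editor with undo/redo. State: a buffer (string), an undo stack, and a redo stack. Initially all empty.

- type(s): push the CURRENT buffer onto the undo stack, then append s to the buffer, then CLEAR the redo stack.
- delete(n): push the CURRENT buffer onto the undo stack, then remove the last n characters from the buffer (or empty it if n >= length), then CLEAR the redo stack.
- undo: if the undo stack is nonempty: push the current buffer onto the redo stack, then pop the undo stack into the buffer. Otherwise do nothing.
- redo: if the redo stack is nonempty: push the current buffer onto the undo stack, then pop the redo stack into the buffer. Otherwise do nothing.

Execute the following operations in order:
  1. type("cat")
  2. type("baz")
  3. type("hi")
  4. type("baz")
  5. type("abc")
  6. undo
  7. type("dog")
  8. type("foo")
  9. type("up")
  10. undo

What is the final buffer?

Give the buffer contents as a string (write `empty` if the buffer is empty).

Answer: catbazhibazdogfoo

Derivation:
After op 1 (type): buf='cat' undo_depth=1 redo_depth=0
After op 2 (type): buf='catbaz' undo_depth=2 redo_depth=0
After op 3 (type): buf='catbazhi' undo_depth=3 redo_depth=0
After op 4 (type): buf='catbazhibaz' undo_depth=4 redo_depth=0
After op 5 (type): buf='catbazhibazabc' undo_depth=5 redo_depth=0
After op 6 (undo): buf='catbazhibaz' undo_depth=4 redo_depth=1
After op 7 (type): buf='catbazhibazdog' undo_depth=5 redo_depth=0
After op 8 (type): buf='catbazhibazdogfoo' undo_depth=6 redo_depth=0
After op 9 (type): buf='catbazhibazdogfooup' undo_depth=7 redo_depth=0
After op 10 (undo): buf='catbazhibazdogfoo' undo_depth=6 redo_depth=1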